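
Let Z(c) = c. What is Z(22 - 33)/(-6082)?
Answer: 11/6082 ≈ 0.0018086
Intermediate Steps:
Z(22 - 33)/(-6082) = (22 - 33)/(-6082) = -11*(-1/6082) = 11/6082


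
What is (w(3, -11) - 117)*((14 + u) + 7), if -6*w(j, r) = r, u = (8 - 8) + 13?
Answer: -11747/3 ≈ -3915.7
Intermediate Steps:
u = 13 (u = 0 + 13 = 13)
w(j, r) = -r/6
(w(3, -11) - 117)*((14 + u) + 7) = (-1/6*(-11) - 117)*((14 + 13) + 7) = (11/6 - 117)*(27 + 7) = -691/6*34 = -11747/3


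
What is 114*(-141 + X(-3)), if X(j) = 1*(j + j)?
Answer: -16758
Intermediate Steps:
X(j) = 2*j (X(j) = 1*(2*j) = 2*j)
114*(-141 + X(-3)) = 114*(-141 + 2*(-3)) = 114*(-141 - 6) = 114*(-147) = -16758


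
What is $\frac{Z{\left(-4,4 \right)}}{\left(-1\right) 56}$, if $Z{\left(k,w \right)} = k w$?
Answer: $\frac{2}{7} \approx 0.28571$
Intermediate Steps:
$\frac{Z{\left(-4,4 \right)}}{\left(-1\right) 56} = \frac{\left(-4\right) 4}{\left(-1\right) 56} = - \frac{16}{-56} = \left(-16\right) \left(- \frac{1}{56}\right) = \frac{2}{7}$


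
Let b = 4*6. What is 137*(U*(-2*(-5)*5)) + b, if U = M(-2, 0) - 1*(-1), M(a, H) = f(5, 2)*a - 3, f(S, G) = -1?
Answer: 24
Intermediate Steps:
b = 24
M(a, H) = -3 - a (M(a, H) = -a - 3 = -3 - a)
U = 0 (U = (-3 - 1*(-2)) - 1*(-1) = (-3 + 2) + 1 = -1 + 1 = 0)
137*(U*(-2*(-5)*5)) + b = 137*(0*(-2*(-5)*5)) + 24 = 137*(0*(10*5)) + 24 = 137*(0*50) + 24 = 137*0 + 24 = 0 + 24 = 24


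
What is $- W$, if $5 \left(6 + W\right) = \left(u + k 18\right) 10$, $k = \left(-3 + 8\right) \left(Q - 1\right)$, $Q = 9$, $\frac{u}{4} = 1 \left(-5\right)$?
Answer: $-1394$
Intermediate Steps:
$u = -20$ ($u = 4 \cdot 1 \left(-5\right) = 4 \left(-5\right) = -20$)
$k = 40$ ($k = \left(-3 + 8\right) \left(9 - 1\right) = 5 \cdot 8 = 40$)
$W = 1394$ ($W = -6 + \frac{\left(-20 + 40 \cdot 18\right) 10}{5} = -6 + \frac{\left(-20 + 720\right) 10}{5} = -6 + \frac{700 \cdot 10}{5} = -6 + \frac{1}{5} \cdot 7000 = -6 + 1400 = 1394$)
$- W = \left(-1\right) 1394 = -1394$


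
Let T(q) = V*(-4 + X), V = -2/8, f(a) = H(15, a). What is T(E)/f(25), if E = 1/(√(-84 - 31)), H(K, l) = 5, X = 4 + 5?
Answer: -¼ ≈ -0.25000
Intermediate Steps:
X = 9
f(a) = 5
V = -¼ (V = -2*⅛ = -¼ ≈ -0.25000)
E = -I*√115/115 (E = 1/(√(-115)) = 1/(I*√115) = -I*√115/115 ≈ -0.093251*I)
T(q) = -5/4 (T(q) = -(-4 + 9)/4 = -¼*5 = -5/4)
T(E)/f(25) = -5/4/5 = -5/4*⅕ = -¼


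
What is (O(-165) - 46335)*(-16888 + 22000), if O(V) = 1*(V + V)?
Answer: -238551480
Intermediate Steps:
O(V) = 2*V (O(V) = 1*(2*V) = 2*V)
(O(-165) - 46335)*(-16888 + 22000) = (2*(-165) - 46335)*(-16888 + 22000) = (-330 - 46335)*5112 = -46665*5112 = -238551480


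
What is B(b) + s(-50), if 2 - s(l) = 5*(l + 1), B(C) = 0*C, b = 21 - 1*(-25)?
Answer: 247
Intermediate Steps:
b = 46 (b = 21 + 25 = 46)
B(C) = 0
s(l) = -3 - 5*l (s(l) = 2 - 5*(l + 1) = 2 - 5*(1 + l) = 2 - (5 + 5*l) = 2 + (-5 - 5*l) = -3 - 5*l)
B(b) + s(-50) = 0 + (-3 - 5*(-50)) = 0 + (-3 + 250) = 0 + 247 = 247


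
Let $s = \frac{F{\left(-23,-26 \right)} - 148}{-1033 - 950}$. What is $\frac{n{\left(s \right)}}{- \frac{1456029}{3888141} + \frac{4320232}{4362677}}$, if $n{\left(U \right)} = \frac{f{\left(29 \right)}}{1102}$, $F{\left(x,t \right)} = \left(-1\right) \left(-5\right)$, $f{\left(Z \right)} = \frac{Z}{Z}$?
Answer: $\frac{297591286201}{201946080822194} \approx 0.0014736$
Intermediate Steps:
$f{\left(Z \right)} = 1$
$F{\left(x,t \right)} = 5$
$s = \frac{143}{1983}$ ($s = \frac{5 - 148}{-1033 - 950} = - \frac{143}{-1983} = \left(-143\right) \left(- \frac{1}{1983}\right) = \frac{143}{1983} \approx 0.072113$)
$n{\left(U \right)} = \frac{1}{1102}$ ($n{\left(U \right)} = 1 \cdot \frac{1}{1102} = \frac{1}{1102}$)
$\frac{n{\left(s \right)}}{- \frac{1456029}{3888141} + \frac{4320232}{4362677}} = \frac{1}{1102 \left(- \frac{1456029}{3888141} + \frac{4320232}{4362677}\right)} = \frac{1}{1102 \left(\left(-1456029\right) \frac{1}{3888141} + 4320232 \cdot \frac{1}{4362677}\right)} = \frac{1}{1102 \left(- \frac{485343}{1296047} + \frac{4320232}{4362677}\right)} = \frac{1}{1102 \cdot \frac{3481828979693}{5654234437819}} = \frac{1}{1102} \cdot \frac{5654234437819}{3481828979693} = \frac{297591286201}{201946080822194}$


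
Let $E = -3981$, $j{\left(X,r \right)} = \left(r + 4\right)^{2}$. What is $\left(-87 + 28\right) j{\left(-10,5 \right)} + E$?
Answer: $-8760$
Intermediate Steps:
$j{\left(X,r \right)} = \left(4 + r\right)^{2}$
$\left(-87 + 28\right) j{\left(-10,5 \right)} + E = \left(-87 + 28\right) \left(4 + 5\right)^{2} - 3981 = - 59 \cdot 9^{2} - 3981 = \left(-59\right) 81 - 3981 = -4779 - 3981 = -8760$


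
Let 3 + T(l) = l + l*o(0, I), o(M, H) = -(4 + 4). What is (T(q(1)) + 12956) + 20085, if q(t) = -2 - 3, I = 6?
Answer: 33073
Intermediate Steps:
o(M, H) = -8 (o(M, H) = -1*8 = -8)
q(t) = -5
T(l) = -3 - 7*l (T(l) = -3 + (l + l*(-8)) = -3 + (l - 8*l) = -3 - 7*l)
(T(q(1)) + 12956) + 20085 = ((-3 - 7*(-5)) + 12956) + 20085 = ((-3 + 35) + 12956) + 20085 = (32 + 12956) + 20085 = 12988 + 20085 = 33073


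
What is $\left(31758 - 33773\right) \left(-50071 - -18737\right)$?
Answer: $63138010$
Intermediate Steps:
$\left(31758 - 33773\right) \left(-50071 - -18737\right) = - 2015 \left(-50071 + \left(\left(-6348 + 3338\right) + 21747\right)\right) = - 2015 \left(-50071 + \left(-3010 + 21747\right)\right) = - 2015 \left(-50071 + 18737\right) = \left(-2015\right) \left(-31334\right) = 63138010$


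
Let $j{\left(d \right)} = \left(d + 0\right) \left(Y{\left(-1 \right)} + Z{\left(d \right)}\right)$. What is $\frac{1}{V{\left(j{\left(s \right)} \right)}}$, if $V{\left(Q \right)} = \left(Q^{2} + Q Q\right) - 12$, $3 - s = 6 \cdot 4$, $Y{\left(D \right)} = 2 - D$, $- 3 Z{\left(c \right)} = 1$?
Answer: $\frac{1}{6260} \approx 0.00015974$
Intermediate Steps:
$Z{\left(c \right)} = - \frac{1}{3}$ ($Z{\left(c \right)} = \left(- \frac{1}{3}\right) 1 = - \frac{1}{3}$)
$s = -21$ ($s = 3 - 6 \cdot 4 = 3 - 24 = -21$)
$j{\left(d \right)} = \frac{8 d}{3}$ ($j{\left(d \right)} = \left(d + 0\right) \left(\left(2 - -1\right) - \frac{1}{3}\right) = d \left(\left(2 + 1\right) - \frac{1}{3}\right) = d \left(3 - \frac{1}{3}\right) = d \frac{8}{3} = \frac{8 d}{3}$)
$V{\left(Q \right)} = -12 + 2 Q^{2}$ ($V{\left(Q \right)} = \left(Q^{2} + Q^{2}\right) - 12 = 2 Q^{2} - 12 = -12 + 2 Q^{2}$)
$\frac{1}{V{\left(j{\left(s \right)} \right)}} = \frac{1}{-12 + 2 \left(\frac{8}{3} \left(-21\right)\right)^{2}} = \frac{1}{-12 + 2 \left(-56\right)^{2}} = \frac{1}{-12 + 2 \cdot 3136} = \frac{1}{-12 + 6272} = \frac{1}{6260}$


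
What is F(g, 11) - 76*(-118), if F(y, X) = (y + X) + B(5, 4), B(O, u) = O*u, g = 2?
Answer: 9001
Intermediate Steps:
F(y, X) = 20 + X + y (F(y, X) = (y + X) + 5*4 = (X + y) + 20 = 20 + X + y)
F(g, 11) - 76*(-118) = (20 + 11 + 2) - 76*(-118) = 33 + 8968 = 9001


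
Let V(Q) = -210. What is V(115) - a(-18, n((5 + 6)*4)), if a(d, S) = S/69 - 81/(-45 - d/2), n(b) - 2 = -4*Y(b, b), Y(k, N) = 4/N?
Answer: -214821/1012 ≈ -212.27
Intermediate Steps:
n(b) = 2 - 16/b
a(d, S) = -81/(-45 - d/2) + S/69 (a(d, S) = S*(1/69) - 81/(-45 - d/2) = S/69 - 81/(-45 - d/2) = -81/(-45 - d/2) + S/69)
V(115) - a(-18, n((5 + 6)*4)) = -210 - (11178 + 90*(2 - 16*1/(4*(5 + 6))) + (2 - 16*1/(4*(5 + 6)))*(-18))/(69*(90 - 18)) = -210 - (11178 + 90*(2 - 16/(11*4)) + (2 - 16/(11*4))*(-18))/(69*72) = -210 - (11178 + 90*(2 - 16/44) + (2 - 16/44)*(-18))/(69*72) = -210 - (11178 + 90*(2 - 16*1/44) + (2 - 16*1/44)*(-18))/(69*72) = -210 - (11178 + 90*(2 - 4/11) + (2 - 4/11)*(-18))/(69*72) = -210 - (11178 + 90*(18/11) + (18/11)*(-18))/(69*72) = -210 - (11178 + 1620/11 - 324/11)/(69*72) = -210 - 124254/(69*72*11) = -210 - 1*2301/1012 = -210 - 2301/1012 = -214821/1012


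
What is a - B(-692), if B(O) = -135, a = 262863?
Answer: 262998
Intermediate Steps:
a - B(-692) = 262863 - 1*(-135) = 262863 + 135 = 262998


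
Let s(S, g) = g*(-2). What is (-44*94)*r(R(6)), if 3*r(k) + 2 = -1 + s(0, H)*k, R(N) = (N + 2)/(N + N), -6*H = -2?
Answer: 128216/27 ≈ 4748.7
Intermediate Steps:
H = ⅓ (H = -⅙*(-2) = ⅓ ≈ 0.33333)
s(S, g) = -2*g
R(N) = (2 + N)/(2*N) (R(N) = (2 + N)/((2*N)) = (2 + N)*(1/(2*N)) = (2 + N)/(2*N))
r(k) = -1 - 2*k/9 (r(k) = -⅔ + (-1 + (-2*⅓)*k)/3 = -⅔ + (-1 - 2*k/3)/3 = -⅔ + (-⅓ - 2*k/9) = -1 - 2*k/9)
(-44*94)*r(R(6)) = (-44*94)*(-1 - (2 + 6)/(9*6)) = -4136*(-1 - 8/(9*6)) = -4136*(-1 - 2/9*⅔) = -4136*(-1 - 4/27) = -4136*(-31/27) = 128216/27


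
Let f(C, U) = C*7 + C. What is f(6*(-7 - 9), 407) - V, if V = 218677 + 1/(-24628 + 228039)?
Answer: -44637526896/203411 ≈ -2.1945e+5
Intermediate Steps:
f(C, U) = 8*C (f(C, U) = 7*C + C = 8*C)
V = 44481307248/203411 (V = 218677 + 1/203411 = 44481307248/203411 ≈ 2.1868e+5)
f(6*(-7 - 9), 407) - V = 8*(6*(-7 - 9)) - 1*44481307248/203411 = 8*(6*(-16)) - 44481307248/203411 = 8*(-96) - 44481307248/203411 = -768 - 44481307248/203411 = -44637526896/203411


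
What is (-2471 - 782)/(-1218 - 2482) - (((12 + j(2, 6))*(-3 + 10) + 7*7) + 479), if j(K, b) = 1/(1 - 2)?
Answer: -2235247/3700 ≈ -604.12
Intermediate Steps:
j(K, b) = -1 (j(K, b) = 1/(-1) = -1)
(-2471 - 782)/(-1218 - 2482) - (((12 + j(2, 6))*(-3 + 10) + 7*7) + 479) = (-2471 - 782)/(-1218 - 2482) - (((12 - 1)*(-3 + 10) + 7*7) + 479) = -3253/(-3700) - ((11*7 + 49) + 479) = -3253*(-1/3700) - ((77 + 49) + 479) = 3253/3700 - (126 + 479) = 3253/3700 - 1*605 = 3253/3700 - 605 = -2235247/3700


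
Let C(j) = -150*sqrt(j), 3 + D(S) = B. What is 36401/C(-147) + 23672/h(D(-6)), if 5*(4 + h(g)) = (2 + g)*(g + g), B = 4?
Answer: -59180/7 + 36401*I*sqrt(3)/3150 ≈ -8454.3 + 20.015*I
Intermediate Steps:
D(S) = 1 (D(S) = -3 + 4 = 1)
h(g) = -4 + 2*g*(2 + g)/5 (h(g) = -4 + ((2 + g)*(g + g))/5 = -4 + ((2 + g)*(2*g))/5 = -4 + (2*g*(2 + g))/5 = -4 + 2*g*(2 + g)/5)
36401/C(-147) + 23672/h(D(-6)) = 36401/((-1050*I*sqrt(3))) + 23672/(-4 + (2/5)*1**2 + (4/5)*1) = 36401/((-1050*I*sqrt(3))) + 23672/(-4 + (2/5)*1 + 4/5) = 36401/((-1050*I*sqrt(3))) + 23672/(-4 + 2/5 + 4/5) = 36401*(I*sqrt(3)/3150) + 23672/(-14/5) = 36401*I*sqrt(3)/3150 + 23672*(-5/14) = 36401*I*sqrt(3)/3150 - 59180/7 = -59180/7 + 36401*I*sqrt(3)/3150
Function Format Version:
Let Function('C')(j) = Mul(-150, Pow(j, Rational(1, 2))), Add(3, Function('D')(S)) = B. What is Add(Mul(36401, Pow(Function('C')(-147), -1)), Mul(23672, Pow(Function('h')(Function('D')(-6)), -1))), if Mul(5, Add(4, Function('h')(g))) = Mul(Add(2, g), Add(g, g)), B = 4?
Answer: Add(Rational(-59180, 7), Mul(Rational(36401, 3150), I, Pow(3, Rational(1, 2)))) ≈ Add(-8454.3, Mul(20.015, I))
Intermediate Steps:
Function('D')(S) = 1 (Function('D')(S) = Add(-3, 4) = 1)
Function('h')(g) = Add(-4, Mul(Rational(2, 5), g, Add(2, g))) (Function('h')(g) = Add(-4, Mul(Rational(1, 5), Mul(Add(2, g), Add(g, g)))) = Add(-4, Mul(Rational(1, 5), Mul(Add(2, g), Mul(2, g)))) = Add(-4, Mul(Rational(1, 5), Mul(2, g, Add(2, g)))) = Add(-4, Mul(Rational(2, 5), g, Add(2, g))))
Add(Mul(36401, Pow(Function('C')(-147), -1)), Mul(23672, Pow(Function('h')(Function('D')(-6)), -1))) = Add(Mul(36401, Pow(Mul(-150, Pow(-147, Rational(1, 2))), -1)), Mul(23672, Pow(Add(-4, Mul(Rational(2, 5), Pow(1, 2)), Mul(Rational(4, 5), 1)), -1))) = Add(Mul(36401, Pow(Mul(-150, Mul(7, I, Pow(3, Rational(1, 2)))), -1)), Mul(23672, Pow(Add(-4, Mul(Rational(2, 5), 1), Rational(4, 5)), -1))) = Add(Mul(36401, Pow(Mul(-1050, I, Pow(3, Rational(1, 2))), -1)), Mul(23672, Pow(Add(-4, Rational(2, 5), Rational(4, 5)), -1))) = Add(Mul(36401, Mul(Rational(1, 3150), I, Pow(3, Rational(1, 2)))), Mul(23672, Pow(Rational(-14, 5), -1))) = Add(Mul(Rational(36401, 3150), I, Pow(3, Rational(1, 2))), Mul(23672, Rational(-5, 14))) = Add(Mul(Rational(36401, 3150), I, Pow(3, Rational(1, 2))), Rational(-59180, 7)) = Add(Rational(-59180, 7), Mul(Rational(36401, 3150), I, Pow(3, Rational(1, 2))))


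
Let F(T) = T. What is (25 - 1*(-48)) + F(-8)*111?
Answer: -815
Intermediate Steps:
(25 - 1*(-48)) + F(-8)*111 = (25 - 1*(-48)) - 8*111 = (25 + 48) - 888 = 73 - 888 = -815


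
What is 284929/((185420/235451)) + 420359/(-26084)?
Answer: 218726827149807/604561910 ≈ 3.6179e+5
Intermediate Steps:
284929/((185420/235451)) + 420359/(-26084) = 284929/((185420*(1/235451))) + 420359*(-1/26084) = 284929/(185420/235451) - 420359/26084 = 284929*(235451/185420) - 420359/26084 = 67086817979/185420 - 420359/26084 = 218726827149807/604561910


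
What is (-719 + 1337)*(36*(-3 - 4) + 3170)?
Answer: 1803324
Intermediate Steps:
(-719 + 1337)*(36*(-3 - 4) + 3170) = 618*(36*(-7) + 3170) = 618*(-252 + 3170) = 618*2918 = 1803324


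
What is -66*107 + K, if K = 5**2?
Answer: -7037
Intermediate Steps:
K = 25
-66*107 + K = -66*107 + 25 = -7062 + 25 = -7037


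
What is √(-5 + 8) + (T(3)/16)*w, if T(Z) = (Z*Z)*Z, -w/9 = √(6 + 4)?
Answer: √3 - 243*√10/16 ≈ -46.295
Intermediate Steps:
w = -9*√10 (w = -9*√(6 + 4) = -9*√10 ≈ -28.461)
T(Z) = Z³ (T(Z) = Z²*Z = Z³)
√(-5 + 8) + (T(3)/16)*w = √(-5 + 8) + (3³/16)*(-9*√10) = √3 + (27*(1/16))*(-9*√10) = √3 + 27*(-9*√10)/16 = √3 - 243*√10/16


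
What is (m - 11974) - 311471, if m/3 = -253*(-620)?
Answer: 147135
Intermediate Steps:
m = 470580 (m = 3*(-253*(-620)) = 3*156860 = 470580)
(m - 11974) - 311471 = (470580 - 11974) - 311471 = 458606 - 311471 = 147135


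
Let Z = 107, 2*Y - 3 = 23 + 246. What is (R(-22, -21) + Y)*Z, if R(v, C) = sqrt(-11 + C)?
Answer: 14552 + 428*I*sqrt(2) ≈ 14552.0 + 605.28*I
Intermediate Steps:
Y = 136 (Y = 3/2 + (23 + 246)/2 = 3/2 + (1/2)*269 = 3/2 + 269/2 = 136)
(R(-22, -21) + Y)*Z = (sqrt(-11 - 21) + 136)*107 = (sqrt(-32) + 136)*107 = (4*I*sqrt(2) + 136)*107 = (136 + 4*I*sqrt(2))*107 = 14552 + 428*I*sqrt(2)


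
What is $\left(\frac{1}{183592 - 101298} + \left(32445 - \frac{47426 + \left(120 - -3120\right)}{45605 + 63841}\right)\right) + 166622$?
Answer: $\frac{896471179234475}{4503374562} \approx 1.9907 \cdot 10^{5}$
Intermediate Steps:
$\left(\frac{1}{183592 - 101298} + \left(32445 - \frac{47426 + \left(120 - -3120\right)}{45605 + 63841}\right)\right) + 166622 = \left(\frac{1}{82294} + \left(32445 - \frac{47426 + \left(120 + 3120\right)}{109446}\right)\right) + 166622 = \left(\frac{1}{82294} + \left(32445 - \left(47426 + 3240\right) \frac{1}{109446}\right)\right) + 166622 = \left(\frac{1}{82294} + \left(32445 - 50666 \cdot \frac{1}{109446}\right)\right) + 166622 = \left(\frac{1}{82294} + \left(32445 - \frac{25333}{54723}\right)\right) + 166622 = \left(\frac{1}{82294} + \frac{1775462402}{54723}\right) + 166622 = \frac{146109902964911}{4503374562} + 166622 = \frac{896471179234475}{4503374562}$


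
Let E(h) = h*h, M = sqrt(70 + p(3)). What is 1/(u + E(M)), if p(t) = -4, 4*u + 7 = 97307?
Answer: 1/24391 ≈ 4.0999e-5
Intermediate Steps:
u = 24325 (u = -7/4 + (1/4)*97307 = -7/4 + 97307/4 = 24325)
M = sqrt(66) (M = sqrt(70 - 4) = sqrt(66) ≈ 8.1240)
E(h) = h**2
1/(u + E(M)) = 1/(24325 + (sqrt(66))**2) = 1/(24325 + 66) = 1/24391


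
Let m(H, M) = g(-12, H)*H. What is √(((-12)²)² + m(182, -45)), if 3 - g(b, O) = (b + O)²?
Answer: I*√5238518 ≈ 2288.8*I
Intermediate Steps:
g(b, O) = 3 - (O + b)² (g(b, O) = 3 - (b + O)² = 3 - (O + b)²)
m(H, M) = H*(3 - (-12 + H)²) (m(H, M) = (3 - (H - 12)²)*H = (3 - (-12 + H)²)*H = H*(3 - (-12 + H)²))
√(((-12)²)² + m(182, -45)) = √(((-12)²)² - 1*182*(-3 + (-12 + 182)²)) = √(144² - 1*182*(-3 + 170²)) = √(20736 - 1*182*(-3 + 28900)) = √(20736 - 1*182*28897) = √(20736 - 5259254) = √(-5238518) = I*√5238518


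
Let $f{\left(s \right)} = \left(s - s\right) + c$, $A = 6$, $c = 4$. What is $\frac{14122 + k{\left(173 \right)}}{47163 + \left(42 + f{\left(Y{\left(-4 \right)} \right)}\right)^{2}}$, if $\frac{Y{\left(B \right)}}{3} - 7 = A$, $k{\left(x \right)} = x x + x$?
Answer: $\frac{44224}{49279} \approx 0.89742$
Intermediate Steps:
$k{\left(x \right)} = x + x^{2}$ ($k{\left(x \right)} = x^{2} + x = x + x^{2}$)
$Y{\left(B \right)} = 39$ ($Y{\left(B \right)} = 21 + 3 \cdot 6 = 21 + 18 = 39$)
$f{\left(s \right)} = 4$ ($f{\left(s \right)} = \left(s - s\right) + 4 = 0 + 4 = 4$)
$\frac{14122 + k{\left(173 \right)}}{47163 + \left(42 + f{\left(Y{\left(-4 \right)} \right)}\right)^{2}} = \frac{14122 + 173 \left(1 + 173\right)}{47163 + \left(42 + 4\right)^{2}} = \frac{14122 + 173 \cdot 174}{47163 + 46^{2}} = \frac{14122 + 30102}{47163 + 2116} = \frac{44224}{49279}$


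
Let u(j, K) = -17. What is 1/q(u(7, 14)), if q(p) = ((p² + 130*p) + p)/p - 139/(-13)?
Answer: 13/1621 ≈ 0.0080197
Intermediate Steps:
q(p) = 139/13 + (p² + 131*p)/p (q(p) = (p² + 131*p)/p - 139*(-1/13) = (p² + 131*p)/p + 139/13 = 139/13 + (p² + 131*p)/p)
1/q(u(7, 14)) = 1/(1842/13 - 17) = 1/(1621/13) = 13/1621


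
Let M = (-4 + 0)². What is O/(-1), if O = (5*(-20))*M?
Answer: 1600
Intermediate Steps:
M = 16 (M = (-4)² = 16)
O = -1600 (O = (5*(-20))*16 = -100*16 = -1600)
O/(-1) = -1600/(-1) = -1*(-1600) = 1600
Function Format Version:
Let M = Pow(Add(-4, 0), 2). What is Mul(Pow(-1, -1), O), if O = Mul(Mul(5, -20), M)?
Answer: 1600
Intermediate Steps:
M = 16 (M = Pow(-4, 2) = 16)
O = -1600 (O = Mul(Mul(5, -20), 16) = Mul(-100, 16) = -1600)
Mul(Pow(-1, -1), O) = Mul(Pow(-1, -1), -1600) = Mul(-1, -1600) = 1600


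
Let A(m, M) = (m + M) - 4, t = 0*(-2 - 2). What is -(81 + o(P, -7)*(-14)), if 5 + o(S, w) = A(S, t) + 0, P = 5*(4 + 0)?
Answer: 73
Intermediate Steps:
t = 0 (t = 0*(-4) = 0)
P = 20 (P = 5*4 = 20)
A(m, M) = -4 + M + m (A(m, M) = (M + m) - 4 = -4 + M + m)
o(S, w) = -9 + S (o(S, w) = -5 + ((-4 + 0 + S) + 0) = -5 + ((-4 + S) + 0) = -5 + (-4 + S) = -9 + S)
-(81 + o(P, -7)*(-14)) = -(81 + (-9 + 20)*(-14)) = -(81 + 11*(-14)) = -(81 - 154) = -1*(-73) = 73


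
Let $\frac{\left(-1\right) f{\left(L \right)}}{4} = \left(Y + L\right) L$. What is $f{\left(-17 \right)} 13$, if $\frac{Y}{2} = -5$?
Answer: $-23868$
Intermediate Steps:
$Y = -10$ ($Y = 2 \left(-5\right) = -10$)
$f{\left(L \right)} = - 4 L \left(-10 + L\right)$ ($f{\left(L \right)} = - 4 \left(-10 + L\right) L = - 4 L \left(-10 + L\right)$)
$f{\left(-17 \right)} 13 = 4 \left(-17\right) \left(10 - -17\right) 13 = 4 \left(-17\right) \left(10 + 17\right) 13 = 4 \left(-17\right) 27 \cdot 13 = \left(-1836\right) 13 = -23868$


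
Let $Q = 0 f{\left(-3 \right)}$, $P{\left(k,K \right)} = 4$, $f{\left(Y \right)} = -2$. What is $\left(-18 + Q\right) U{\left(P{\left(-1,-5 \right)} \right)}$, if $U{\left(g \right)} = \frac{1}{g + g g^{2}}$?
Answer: $- \frac{9}{34} \approx -0.26471$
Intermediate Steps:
$Q = 0$ ($Q = 0 \left(-2\right) = 0$)
$U{\left(g \right)} = \frac{1}{g + g^{3}}$
$\left(-18 + Q\right) U{\left(P{\left(-1,-5 \right)} \right)} = \frac{-18 + 0}{4 + 4^{3}} = - \frac{18}{4 + 64} = - \frac{18}{68} = \left(-18\right) \frac{1}{68} = - \frac{9}{34}$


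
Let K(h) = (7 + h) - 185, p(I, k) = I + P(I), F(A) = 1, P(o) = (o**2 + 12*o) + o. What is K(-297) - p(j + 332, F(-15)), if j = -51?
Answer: -83370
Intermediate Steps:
P(o) = o**2 + 13*o
p(I, k) = I + I*(13 + I)
K(h) = -178 + h
K(-297) - p(j + 332, F(-15)) = (-178 - 297) - (-51 + 332)*(14 + (-51 + 332)) = -475 - 281*(14 + 281) = -475 - 281*295 = -475 - 1*82895 = -475 - 82895 = -83370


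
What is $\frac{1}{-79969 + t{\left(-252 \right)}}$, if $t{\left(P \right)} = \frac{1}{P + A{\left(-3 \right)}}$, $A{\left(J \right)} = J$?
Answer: $- \frac{255}{20392096} \approx -1.2505 \cdot 10^{-5}$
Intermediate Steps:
$t{\left(P \right)} = \frac{1}{-3 + P}$ ($t{\left(P \right)} = \frac{1}{P - 3} = \frac{1}{-3 + P}$)
$\frac{1}{-79969 + t{\left(-252 \right)}} = \frac{1}{-79969 + \frac{1}{-3 - 252}} = \frac{1}{-79969 + \frac{1}{-255}} = \frac{1}{-79969 - \frac{1}{255}} = \frac{1}{- \frac{20392096}{255}} = - \frac{255}{20392096}$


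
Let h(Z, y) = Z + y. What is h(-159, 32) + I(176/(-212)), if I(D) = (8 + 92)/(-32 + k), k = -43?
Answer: -385/3 ≈ -128.33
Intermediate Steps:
I(D) = -4/3 (I(D) = (8 + 92)/(-32 - 43) = 100/(-75) = 100*(-1/75) = -4/3)
h(-159, 32) + I(176/(-212)) = (-159 + 32) - 4/3 = -127 - 4/3 = -385/3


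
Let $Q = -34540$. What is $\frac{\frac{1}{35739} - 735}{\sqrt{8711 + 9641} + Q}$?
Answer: $\frac{5155127185}{242252191422} + \frac{6567041 \sqrt{1147}}{2664774105642} \approx 0.021363$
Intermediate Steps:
$\frac{\frac{1}{35739} - 735}{\sqrt{8711 + 9641} + Q} = \frac{\frac{1}{35739} - 735}{\sqrt{8711 + 9641} - 34540} = \frac{\frac{1}{35739} - 735}{\sqrt{18352} - 34540} = - \frac{26268164}{35739 \left(4 \sqrt{1147} - 34540\right)} = - \frac{26268164}{35739 \left(-34540 + 4 \sqrt{1147}\right)}$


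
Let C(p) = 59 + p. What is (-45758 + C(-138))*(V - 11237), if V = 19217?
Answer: -365779260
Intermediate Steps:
(-45758 + C(-138))*(V - 11237) = (-45758 + (59 - 138))*(19217 - 11237) = (-45758 - 79)*7980 = -45837*7980 = -365779260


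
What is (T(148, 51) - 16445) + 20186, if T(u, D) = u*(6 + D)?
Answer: 12177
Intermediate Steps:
(T(148, 51) - 16445) + 20186 = (148*(6 + 51) - 16445) + 20186 = (148*57 - 16445) + 20186 = (8436 - 16445) + 20186 = -8009 + 20186 = 12177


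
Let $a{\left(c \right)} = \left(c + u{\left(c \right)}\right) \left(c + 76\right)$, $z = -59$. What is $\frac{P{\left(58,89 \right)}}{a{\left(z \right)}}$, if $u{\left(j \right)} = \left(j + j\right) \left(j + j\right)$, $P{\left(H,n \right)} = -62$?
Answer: $- \frac{62}{235705} \approx -0.00026304$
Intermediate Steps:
$u{\left(j \right)} = 4 j^{2}$ ($u{\left(j \right)} = 2 j 2 j = 4 j^{2}$)
$a{\left(c \right)} = \left(76 + c\right) \left(c + 4 c^{2}\right)$ ($a{\left(c \right)} = \left(c + 4 c^{2}\right) \left(c + 76\right) = \left(c + 4 c^{2}\right) \left(76 + c\right) = \left(76 + c\right) \left(c + 4 c^{2}\right)$)
$\frac{P{\left(58,89 \right)}}{a{\left(z \right)}} = - \frac{62}{\left(-59\right) \left(76 + 4 \left(-59\right)^{2} + 305 \left(-59\right)\right)} = - \frac{62}{\left(-59\right) \left(76 + 4 \cdot 3481 - 17995\right)} = - \frac{62}{\left(-59\right) \left(76 + 13924 - 17995\right)} = - \frac{62}{\left(-59\right) \left(-3995\right)} = - \frac{62}{235705}$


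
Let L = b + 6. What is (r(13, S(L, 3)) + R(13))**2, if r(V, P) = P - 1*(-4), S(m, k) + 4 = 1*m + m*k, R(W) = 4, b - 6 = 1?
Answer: 3136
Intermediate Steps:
b = 7 (b = 6 + 1 = 7)
L = 13 (L = 7 + 6 = 13)
S(m, k) = -4 + m + k*m (S(m, k) = -4 + (1*m + m*k) = -4 + (m + k*m) = -4 + m + k*m)
r(V, P) = 4 + P (r(V, P) = P + 4 = 4 + P)
(r(13, S(L, 3)) + R(13))**2 = ((4 + (-4 + 13 + 3*13)) + 4)**2 = ((4 + (-4 + 13 + 39)) + 4)**2 = ((4 + 48) + 4)**2 = (52 + 4)**2 = 56**2 = 3136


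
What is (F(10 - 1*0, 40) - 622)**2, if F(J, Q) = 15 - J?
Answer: 380689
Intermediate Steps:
(F(10 - 1*0, 40) - 622)**2 = ((15 - (10 - 1*0)) - 622)**2 = ((15 - (10 + 0)) - 622)**2 = ((15 - 1*10) - 622)**2 = ((15 - 10) - 622)**2 = (5 - 622)**2 = (-617)**2 = 380689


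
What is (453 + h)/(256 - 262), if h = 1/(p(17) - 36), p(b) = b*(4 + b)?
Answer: -72707/963 ≈ -75.500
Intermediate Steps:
h = 1/321 (h = 1/(17*(4 + 17) - 36) = 1/(17*21 - 36) = 1/(357 - 36) = 1/321 ≈ 0.0031153)
(453 + h)/(256 - 262) = (453 + 1/321)/(256 - 262) = (145414/321)/(-6) = (145414/321)*(-⅙) = -72707/963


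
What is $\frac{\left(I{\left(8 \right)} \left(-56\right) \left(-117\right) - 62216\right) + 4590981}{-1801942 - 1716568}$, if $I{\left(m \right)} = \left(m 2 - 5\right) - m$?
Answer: $- \frac{4548421}{3518510} \approx -1.2927$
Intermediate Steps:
$I{\left(m \right)} = -5 + m$ ($I{\left(m \right)} = \left(2 m - 5\right) - m = \left(-5 + 2 m\right) - m = -5 + m$)
$\frac{\left(I{\left(8 \right)} \left(-56\right) \left(-117\right) - 62216\right) + 4590981}{-1801942 - 1716568} = \frac{\left(\left(-5 + 8\right) \left(-56\right) \left(-117\right) - 62216\right) + 4590981}{-1801942 - 1716568} = \frac{\left(3 \left(-56\right) \left(-117\right) - 62216\right) + 4590981}{-1801942 + \left(-2189738 + 473170\right)} = \frac{\left(\left(-168\right) \left(-117\right) - 62216\right) + 4590981}{-1801942 - 1716568} = \frac{\left(19656 - 62216\right) + 4590981}{-3518510} = \left(-42560 + 4590981\right) \left(- \frac{1}{3518510}\right) = 4548421 \left(- \frac{1}{3518510}\right) = - \frac{4548421}{3518510}$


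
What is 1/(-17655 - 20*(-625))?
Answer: -1/5155 ≈ -0.00019399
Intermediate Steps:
1/(-17655 - 20*(-625)) = 1/(-17655 - 1*(-12500)) = 1/(-17655 + 12500) = 1/(-5155) = -1/5155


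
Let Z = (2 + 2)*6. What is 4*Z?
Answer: 96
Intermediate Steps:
Z = 24 (Z = 4*6 = 24)
4*Z = 4*24 = 96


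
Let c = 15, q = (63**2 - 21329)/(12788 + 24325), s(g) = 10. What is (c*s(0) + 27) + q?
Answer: 6551641/37113 ≈ 176.53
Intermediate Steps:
q = -17360/37113 (q = (3969 - 21329)/37113 = -17360*1/37113 = -17360/37113 ≈ -0.46776)
(c*s(0) + 27) + q = (15*10 + 27) - 17360/37113 = (150 + 27) - 17360/37113 = 177 - 17360/37113 = 6551641/37113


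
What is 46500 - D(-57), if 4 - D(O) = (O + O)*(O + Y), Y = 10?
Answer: 51854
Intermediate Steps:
D(O) = 4 - 2*O*(10 + O) (D(O) = 4 - (O + O)*(O + 10) = 4 - 2*O*(10 + O))
46500 - D(-57) = 46500 - (4 - 20*(-57) - 2*(-57)²) = 46500 - (4 + 1140 - 2*3249) = 46500 - (4 + 1140 - 6498) = 46500 - 1*(-5354) = 46500 + 5354 = 51854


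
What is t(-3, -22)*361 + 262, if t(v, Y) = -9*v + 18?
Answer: 16507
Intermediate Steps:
t(v, Y) = 18 - 9*v
t(-3, -22)*361 + 262 = (18 - 9*(-3))*361 + 262 = (18 + 27)*361 + 262 = 45*361 + 262 = 16245 + 262 = 16507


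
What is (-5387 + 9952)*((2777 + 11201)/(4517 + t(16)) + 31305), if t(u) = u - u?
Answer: 645576196595/4517 ≈ 1.4292e+8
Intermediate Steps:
t(u) = 0
(-5387 + 9952)*((2777 + 11201)/(4517 + t(16)) + 31305) = (-5387 + 9952)*((2777 + 11201)/(4517 + 0) + 31305) = 4565*(13978/4517 + 31305) = 4565*(141418663/4517) = 645576196595/4517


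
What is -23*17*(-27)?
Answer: 10557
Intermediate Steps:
-23*17*(-27) = -391*(-27) = 10557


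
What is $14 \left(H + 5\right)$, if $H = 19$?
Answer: $336$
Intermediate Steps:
$14 \left(H + 5\right) = 14 \left(19 + 5\right) = 14 \cdot 24 = 336$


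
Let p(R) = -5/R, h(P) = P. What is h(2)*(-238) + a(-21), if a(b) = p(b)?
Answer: -9991/21 ≈ -475.76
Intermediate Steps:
a(b) = -5/b
h(2)*(-238) + a(-21) = 2*(-238) - 5/(-21) = -476 - 5*(-1/21) = -476 + 5/21 = -9991/21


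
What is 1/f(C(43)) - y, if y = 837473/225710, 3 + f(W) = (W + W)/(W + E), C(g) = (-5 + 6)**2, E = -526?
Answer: -1439192671/355944670 ≈ -4.0433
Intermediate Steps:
C(g) = 1 (C(g) = 1**2 = 1)
f(W) = -3 + 2*W/(-526 + W) (f(W) = -3 + (W + W)/(W - 526) = -3 + (2*W)/(-526 + W) = -3 + 2*W/(-526 + W))
y = 837473/225710 (y = 837473*(1/225710) = 837473/225710 ≈ 3.7104)
1/f(C(43)) - y = 1/((1578 - 1*1)/(-526 + 1)) - 1*837473/225710 = 1/((1578 - 1)/(-525)) - 837473/225710 = 1/(-1/525*1577) - 837473/225710 = 1/(-1577/525) - 837473/225710 = -525/1577 - 837473/225710 = -1439192671/355944670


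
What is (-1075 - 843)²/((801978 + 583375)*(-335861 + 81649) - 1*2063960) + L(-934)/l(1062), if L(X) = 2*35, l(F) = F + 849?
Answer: 293395826359/8011990823109 ≈ 0.036620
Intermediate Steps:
l(F) = 849 + F
L(X) = 70
(-1075 - 843)²/((801978 + 583375)*(-335861 + 81649) - 1*2063960) + L(-934)/l(1062) = (-1075 - 843)²/((801978 + 583375)*(-335861 + 81649) - 1*2063960) + 70/(849 + 1062) = (-1918)²/(1385353*(-254212) - 2063960) + 70/1911 = 3678724/(-352173356836 - 2063960) + 70*(1/1911) = 3678724/(-352175420796) + 10/273 = 3678724*(-1/352175420796) + 10/273 = -919681/88043855199 + 10/273 = 293395826359/8011990823109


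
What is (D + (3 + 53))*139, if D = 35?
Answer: 12649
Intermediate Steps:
(D + (3 + 53))*139 = (35 + (3 + 53))*139 = (35 + 56)*139 = 91*139 = 12649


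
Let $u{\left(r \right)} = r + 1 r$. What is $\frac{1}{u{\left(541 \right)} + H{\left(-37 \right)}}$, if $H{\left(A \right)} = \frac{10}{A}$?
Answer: $\frac{37}{40024} \approx 0.00092445$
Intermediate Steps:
$u{\left(r \right)} = 2 r$ ($u{\left(r \right)} = r + r = 2 r$)
$\frac{1}{u{\left(541 \right)} + H{\left(-37 \right)}} = \frac{1}{2 \cdot 541 + \frac{10}{-37}} = \frac{1}{1082 + 10 \left(- \frac{1}{37}\right)} = \frac{1}{1082 - \frac{10}{37}} = \frac{1}{\frac{40024}{37}} = \frac{37}{40024}$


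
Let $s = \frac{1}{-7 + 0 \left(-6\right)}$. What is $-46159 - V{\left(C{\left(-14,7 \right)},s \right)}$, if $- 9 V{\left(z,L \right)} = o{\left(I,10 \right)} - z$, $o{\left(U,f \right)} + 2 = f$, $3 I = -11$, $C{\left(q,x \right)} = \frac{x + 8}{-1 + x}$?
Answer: $- \frac{830851}{18} \approx -46158.0$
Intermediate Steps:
$C{\left(q,x \right)} = \frac{8 + x}{-1 + x}$
$I = - \frac{11}{3}$ ($I = \frac{1}{3} \left(-11\right) = - \frac{11}{3} \approx -3.6667$)
$s = - \frac{1}{7}$ ($s = \frac{1}{-7 + 0} = \frac{1}{-7} = - \frac{1}{7} \approx -0.14286$)
$o{\left(U,f \right)} = -2 + f$
$V{\left(z,L \right)} = - \frac{8}{9} + \frac{z}{9}$ ($V{\left(z,L \right)} = - \frac{\left(-2 + 10\right) - z}{9} = - \frac{8 - z}{9} = - \frac{8}{9} + \frac{z}{9}$)
$-46159 - V{\left(C{\left(-14,7 \right)},s \right)} = -46159 - \left(- \frac{8}{9} + \frac{\frac{1}{-1 + 7} \left(8 + 7\right)}{9}\right) = -46159 - \left(- \frac{8}{9} + \frac{\frac{1}{6} \cdot 15}{9}\right) = -46159 - \left(- \frac{8}{9} + \frac{1}{9} \cdot \frac{5}{2}\right) = -46159 - \left(- \frac{8}{9} + \frac{5}{18}\right) = -46159 - - \frac{11}{18} = -46159 + \frac{11}{18} = - \frac{830851}{18}$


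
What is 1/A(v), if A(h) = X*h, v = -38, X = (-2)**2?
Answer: -1/152 ≈ -0.0065789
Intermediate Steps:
X = 4
A(h) = 4*h
1/A(v) = 1/(4*(-38)) = 1/(-152) = -1/152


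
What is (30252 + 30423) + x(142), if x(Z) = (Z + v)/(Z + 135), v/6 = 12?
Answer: 16807189/277 ≈ 60676.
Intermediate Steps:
v = 72 (v = 6*12 = 72)
x(Z) = (72 + Z)/(135 + Z) (x(Z) = (Z + 72)/(Z + 135) = (72 + Z)/(135 + Z))
(30252 + 30423) + x(142) = (30252 + 30423) + (72 + 142)/(135 + 142) = 60675 + 214/277 = 16807189/277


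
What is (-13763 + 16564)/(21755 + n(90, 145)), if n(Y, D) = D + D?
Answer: 2801/22045 ≈ 0.12706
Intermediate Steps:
n(Y, D) = 2*D
(-13763 + 16564)/(21755 + n(90, 145)) = (-13763 + 16564)/(21755 + 2*145) = 2801/(21755 + 290) = 2801/22045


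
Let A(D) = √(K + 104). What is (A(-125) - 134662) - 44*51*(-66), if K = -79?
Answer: 13447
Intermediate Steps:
A(D) = 5 (A(D) = √(-79 + 104) = √25 = 5)
(A(-125) - 134662) - 44*51*(-66) = (5 - 134662) - 44*51*(-66) = -134657 - 2244*(-66) = -134657 + 148104 = 13447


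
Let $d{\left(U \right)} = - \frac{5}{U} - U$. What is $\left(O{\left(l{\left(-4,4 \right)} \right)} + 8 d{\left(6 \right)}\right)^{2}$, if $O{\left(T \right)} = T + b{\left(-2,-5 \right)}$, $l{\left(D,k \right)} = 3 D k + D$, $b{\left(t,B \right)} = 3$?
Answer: $\frac{96721}{9} \approx 10747.0$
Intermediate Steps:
$l{\left(D,k \right)} = D + 3 D k$ ($l{\left(D,k \right)} = 3 D k + D = D + 3 D k$)
$O{\left(T \right)} = 3 + T$ ($O{\left(T \right)} = T + 3 = 3 + T$)
$d{\left(U \right)} = - U - \frac{5}{U}$
$\left(O{\left(l{\left(-4,4 \right)} \right)} + 8 d{\left(6 \right)}\right)^{2} = \left(\left(3 - 4 \left(1 + 3 \cdot 4\right)\right) + 8 \left(\left(-1\right) 6 - \frac{5}{6}\right)\right)^{2} = \left(\left(3 - 4 \left(1 + 12\right)\right) + 8 \left(-6 - \frac{5}{6}\right)\right)^{2} = \left(\left(3 - 52\right) + 8 \left(-6 - \frac{5}{6}\right)\right)^{2} = \left(\left(3 - 52\right) + 8 \left(- \frac{41}{6}\right)\right)^{2} = \left(-49 - \frac{164}{3}\right)^{2} = \left(- \frac{311}{3}\right)^{2} = \frac{96721}{9}$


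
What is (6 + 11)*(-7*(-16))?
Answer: 1904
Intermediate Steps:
(6 + 11)*(-7*(-16)) = 17*112 = 1904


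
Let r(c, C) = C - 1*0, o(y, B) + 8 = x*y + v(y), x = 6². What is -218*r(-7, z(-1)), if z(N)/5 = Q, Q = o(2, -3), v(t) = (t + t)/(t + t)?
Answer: -70850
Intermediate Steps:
x = 36
v(t) = 1 (v(t) = (2*t)/((2*t)) = (2*t)*(1/(2*t)) = 1)
o(y, B) = -7 + 36*y (o(y, B) = -8 + (36*y + 1) = -8 + (1 + 36*y) = -7 + 36*y)
Q = 65 (Q = -7 + 36*2 = -7 + 72 = 65)
z(N) = 325 (z(N) = 5*65 = 325)
r(c, C) = C (r(c, C) = C + 0 = C)
-218*r(-7, z(-1)) = -218*325 = -70850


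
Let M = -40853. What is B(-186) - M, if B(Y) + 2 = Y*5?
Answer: 39921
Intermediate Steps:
B(Y) = -2 + 5*Y (B(Y) = -2 + Y*5 = -2 + 5*Y)
B(-186) - M = (-2 + 5*(-186)) - 1*(-40853) = (-2 - 930) + 40853 = -932 + 40853 = 39921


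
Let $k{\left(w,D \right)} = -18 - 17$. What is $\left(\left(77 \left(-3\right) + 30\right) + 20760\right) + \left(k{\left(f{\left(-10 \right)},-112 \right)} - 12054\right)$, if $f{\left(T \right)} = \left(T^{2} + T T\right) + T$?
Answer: $8470$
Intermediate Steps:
$f{\left(T \right)} = T + 2 T^{2}$ ($f{\left(T \right)} = \left(T^{2} + T^{2}\right) + T = 2 T^{2} + T = T + 2 T^{2}$)
$k{\left(w,D \right)} = -35$ ($k{\left(w,D \right)} = -18 - 17 = -35$)
$\left(\left(77 \left(-3\right) + 30\right) + 20760\right) + \left(k{\left(f{\left(-10 \right)},-112 \right)} - 12054\right) = \left(\left(77 \left(-3\right) + 30\right) + 20760\right) - 12089 = \left(\left(-231 + 30\right) + 20760\right) - 12089 = \left(-201 + 20760\right) - 12089 = 20559 - 12089 = 8470$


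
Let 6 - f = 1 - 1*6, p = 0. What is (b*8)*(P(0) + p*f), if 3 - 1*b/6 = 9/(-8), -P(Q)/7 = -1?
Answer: 1386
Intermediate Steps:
f = 11 (f = 6 - (1 - 1*6) = 6 - (1 - 6) = 6 - 1*(-5) = 6 + 5 = 11)
P(Q) = 7 (P(Q) = -7*(-1) = 7)
b = 99/4 (b = 18 - 54/(-8) = 18 - 54*(-1)/8 = 18 - 6*(-9/8) = 18 + 27/4 = 99/4 ≈ 24.750)
(b*8)*(P(0) + p*f) = ((99/4)*8)*(7 + 0*11) = 198*(7 + 0) = 198*7 = 1386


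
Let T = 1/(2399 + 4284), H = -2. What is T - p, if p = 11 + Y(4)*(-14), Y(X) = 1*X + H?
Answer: 113612/6683 ≈ 17.000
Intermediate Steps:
Y(X) = -2 + X (Y(X) = 1*X - 2 = X - 2 = -2 + X)
T = 1/6683 ≈ 0.00014963
p = -17 (p = 11 + (-2 + 4)*(-14) = 11 + 2*(-14) = 11 - 28 = -17)
T - p = 1/6683 - 1*(-17) = 1/6683 + 17 = 113612/6683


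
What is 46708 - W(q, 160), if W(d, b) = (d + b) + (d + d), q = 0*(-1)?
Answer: 46548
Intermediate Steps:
q = 0
W(d, b) = b + 3*d (W(d, b) = (b + d) + 2*d = b + 3*d)
46708 - W(q, 160) = 46708 - (160 + 3*0) = 46708 - (160 + 0) = 46708 - 1*160 = 46708 - 160 = 46548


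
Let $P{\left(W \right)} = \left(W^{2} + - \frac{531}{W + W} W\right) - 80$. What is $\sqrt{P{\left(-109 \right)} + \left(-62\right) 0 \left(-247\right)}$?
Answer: $\frac{\sqrt{46142}}{2} \approx 107.4$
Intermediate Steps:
$P{\left(W \right)} = - \frac{691}{2} + W^{2}$ ($P{\left(W \right)} = \left(W^{2} + - \frac{531}{2 W} W\right) - 80 = \left(W^{2} - \frac{531}{2}\right) - 80 = \left(- \frac{531}{2} + W^{2}\right) - 80 = - \frac{691}{2} + W^{2}$)
$\sqrt{P{\left(-109 \right)} + \left(-62\right) 0 \left(-247\right)} = \sqrt{\left(- \frac{691}{2} + \left(-109\right)^{2}\right) + \left(-62\right) 0 \left(-247\right)} = \sqrt{\left(- \frac{691}{2} + 11881\right) + 0 \left(-247\right)} = \sqrt{\frac{23071}{2} + 0} = \sqrt{\frac{23071}{2}} = \frac{\sqrt{46142}}{2}$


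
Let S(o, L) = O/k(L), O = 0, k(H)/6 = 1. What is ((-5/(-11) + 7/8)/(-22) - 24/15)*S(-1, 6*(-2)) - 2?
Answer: -2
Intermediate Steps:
k(H) = 6 (k(H) = 6*1 = 6)
S(o, L) = 0 (S(o, L) = 0/6 = 0*(⅙) = 0)
((-5/(-11) + 7/8)/(-22) - 24/15)*S(-1, 6*(-2)) - 2 = ((-5/(-11) + 7/8)/(-22) - 24/15)*0 - 2 = ((-5*(-1/11) + 7*(⅛))*(-1/22) - 24*1/15)*0 - 2 = ((5/11 + 7/8)*(-1/22) - 8/5)*0 - 2 = ((117/88)*(-1/22) - 8/5)*0 - 2 = (-117/1936 - 8/5)*0 - 2 = -16073/9680*0 - 2 = 0 - 2 = -2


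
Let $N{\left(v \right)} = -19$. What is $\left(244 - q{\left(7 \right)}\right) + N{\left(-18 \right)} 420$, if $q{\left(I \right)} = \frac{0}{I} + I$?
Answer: $-7743$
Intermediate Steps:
$q{\left(I \right)} = I$ ($q{\left(I \right)} = 0 + I = I$)
$\left(244 - q{\left(7 \right)}\right) + N{\left(-18 \right)} 420 = \left(244 - 7\right) - 7980 = 237 - 7980 = -7743$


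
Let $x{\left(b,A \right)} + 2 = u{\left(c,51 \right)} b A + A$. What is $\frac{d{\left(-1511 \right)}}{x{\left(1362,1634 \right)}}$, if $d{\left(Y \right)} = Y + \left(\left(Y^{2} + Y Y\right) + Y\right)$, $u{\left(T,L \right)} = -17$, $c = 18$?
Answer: $- \frac{1140805}{9458001} \approx -0.12062$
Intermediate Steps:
$d{\left(Y \right)} = 2 Y + 2 Y^{2}$ ($d{\left(Y \right)} = Y + \left(\left(Y^{2} + Y^{2}\right) + Y\right) = Y + \left(2 Y^{2} + Y\right) = Y + \left(Y + 2 Y^{2}\right) = 2 Y + 2 Y^{2}$)
$x{\left(b,A \right)} = -2 + A - 17 A b$ ($x{\left(b,A \right)} = -2 + \left(- 17 b A + A\right) = -2 - \left(- A + 17 A b\right) = -2 + A - 17 A b$)
$\frac{d{\left(-1511 \right)}}{x{\left(1362,1634 \right)}} = \frac{2 \left(-1511\right) \left(1 - 1511\right)}{-2 + 1634 - 27778 \cdot 1362} = \frac{2 \left(-1511\right) \left(-1510\right)}{-2 + 1634 - 37833636} = \frac{4563220}{-37832004} = 4563220 \left(- \frac{1}{37832004}\right) = - \frac{1140805}{9458001}$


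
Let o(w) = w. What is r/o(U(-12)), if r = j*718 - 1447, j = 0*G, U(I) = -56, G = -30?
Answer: 1447/56 ≈ 25.839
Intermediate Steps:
j = 0 (j = 0*(-30) = 0)
r = -1447 (r = 0*718 - 1447 = 0 - 1447 = -1447)
r/o(U(-12)) = -1447/(-56) = -1447*(-1/56) = 1447/56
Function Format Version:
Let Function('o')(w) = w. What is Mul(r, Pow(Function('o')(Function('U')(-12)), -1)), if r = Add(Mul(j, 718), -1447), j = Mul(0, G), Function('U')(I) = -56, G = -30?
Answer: Rational(1447, 56) ≈ 25.839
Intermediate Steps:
j = 0 (j = Mul(0, -30) = 0)
r = -1447 (r = Add(Mul(0, 718), -1447) = Add(0, -1447) = -1447)
Mul(r, Pow(Function('o')(Function('U')(-12)), -1)) = Mul(-1447, Pow(-56, -1)) = Mul(-1447, Rational(-1, 56)) = Rational(1447, 56)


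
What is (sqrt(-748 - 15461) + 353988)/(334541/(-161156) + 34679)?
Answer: 57047290128/5588394383 + 483468*I*sqrt(1801)/5588394383 ≈ 10.208 + 0.0036714*I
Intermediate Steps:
(sqrt(-748 - 15461) + 353988)/(334541/(-161156) + 34679) = (sqrt(-16209) + 353988)/(334541*(-1/161156) + 34679) = (3*I*sqrt(1801) + 353988)/(-334541/161156 + 34679) = (353988 + 3*I*sqrt(1801))/(5588394383/161156) = (353988 + 3*I*sqrt(1801))*(161156/5588394383) = 57047290128/5588394383 + 483468*I*sqrt(1801)/5588394383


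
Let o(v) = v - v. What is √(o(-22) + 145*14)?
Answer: √2030 ≈ 45.056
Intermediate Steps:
o(v) = 0
√(o(-22) + 145*14) = √(0 + 145*14) = √(0 + 2030) = √2030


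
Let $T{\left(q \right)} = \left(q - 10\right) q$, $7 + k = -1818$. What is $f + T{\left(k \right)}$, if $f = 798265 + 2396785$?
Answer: $6543925$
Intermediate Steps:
$k = -1825$ ($k = -7 - 1818 = -1825$)
$T{\left(q \right)} = q \left(-10 + q\right)$ ($T{\left(q \right)} = \left(-10 + q\right) q = q \left(-10 + q\right)$)
$f = 3195050$
$f + T{\left(k \right)} = 3195050 - 1825 \left(-10 - 1825\right) = 3195050 - -3348875 = 3195050 + 3348875 = 6543925$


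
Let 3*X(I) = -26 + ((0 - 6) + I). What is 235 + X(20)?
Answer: 231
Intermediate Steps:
X(I) = -32/3 + I/3 (X(I) = (-26 + ((0 - 6) + I))/3 = (-26 + (-6 + I))/3 = (-32 + I)/3 = -32/3 + I/3)
235 + X(20) = 235 + (-32/3 + (⅓)*20) = 235 + (-32/3 + 20/3) = 235 - 4 = 231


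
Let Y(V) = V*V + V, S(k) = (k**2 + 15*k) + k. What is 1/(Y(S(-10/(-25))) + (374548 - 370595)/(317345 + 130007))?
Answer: 279595000/13868593217 ≈ 0.020160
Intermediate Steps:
S(k) = k**2 + 16*k
Y(V) = V + V**2 (Y(V) = V**2 + V = V + V**2)
1/(Y(S(-10/(-25))) + (374548 - 370595)/(317345 + 130007)) = 1/(((-10/(-25))*(16 - 10/(-25)))*(1 + (-10/(-25))*(16 - 10/(-25))) + (374548 - 370595)/(317345 + 130007)) = 1/(((-10*(-1/25))*(16 - 10*(-1/25)))*(1 + (-10*(-1/25))*(16 - 10*(-1/25))) + 3953/447352) = 1/((2*(16 + 2/5)/5)*(1 + 2*(16 + 2/5)/5) + 3953*(1/447352)) = 1/(((2/5)*(82/5))*(1 + (2/5)*(82/5)) + 3953/447352) = 1/(164*(1 + 164/25)/25 + 3953/447352) = 1/((164/25)*(189/25) + 3953/447352) = 1/(30996/625 + 3953/447352) = 1/(13868593217/279595000) = 279595000/13868593217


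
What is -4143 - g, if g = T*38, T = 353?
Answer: -17557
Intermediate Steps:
g = 13414 (g = 353*38 = 13414)
-4143 - g = -4143 - 1*13414 = -4143 - 13414 = -17557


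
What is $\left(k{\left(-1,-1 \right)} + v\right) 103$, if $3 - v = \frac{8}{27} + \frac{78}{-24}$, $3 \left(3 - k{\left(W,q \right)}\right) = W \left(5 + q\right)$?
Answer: $\frac{114433}{108} \approx 1059.6$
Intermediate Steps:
$k{\left(W,q \right)} = 3 - \frac{W \left(5 + q\right)}{3}$
$v = \frac{643}{108}$ ($v = 3 - \left(\frac{8}{27} + \frac{78}{-24}\right) = 3 - \left(8 \cdot \frac{1}{27} + 78 \left(- \frac{1}{24}\right)\right) = 3 - \left(\frac{8}{27} - \frac{13}{4}\right) = 3 - - \frac{319}{108} = 3 + \frac{319}{108} = \frac{643}{108} \approx 5.9537$)
$\left(k{\left(-1,-1 \right)} + v\right) 103 = \left(\left(3 - - \frac{5}{3} - \left(- \frac{1}{3}\right) \left(-1\right)\right) + \frac{643}{108}\right) 103 = \left(\left(3 + \frac{5}{3} - \frac{1}{3}\right) + \frac{643}{108}\right) 103 = \left(\frac{13}{3} + \frac{643}{108}\right) 103 = \frac{1111}{108} \cdot 103 = \frac{114433}{108}$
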